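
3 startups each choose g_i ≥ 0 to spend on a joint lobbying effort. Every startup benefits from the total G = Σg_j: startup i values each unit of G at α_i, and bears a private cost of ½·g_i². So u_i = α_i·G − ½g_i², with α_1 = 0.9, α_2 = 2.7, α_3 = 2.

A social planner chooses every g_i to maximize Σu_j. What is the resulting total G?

Planner FOC: ∂(Σu_j)/∂g_i = (Σα_j) − g_i = 0, so g_i^SO = Σα_j = 5.6 for every i; G^SO = 16.8.

16.8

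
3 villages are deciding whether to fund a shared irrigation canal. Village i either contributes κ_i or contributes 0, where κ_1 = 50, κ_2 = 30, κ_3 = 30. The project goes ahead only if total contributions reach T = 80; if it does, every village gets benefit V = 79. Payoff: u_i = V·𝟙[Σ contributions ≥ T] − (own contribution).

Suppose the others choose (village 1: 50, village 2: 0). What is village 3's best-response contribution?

30

Others' total = 50. Contributing 30 brings total to 80 ≥ 80: gain V − κ_3 = 49.
Best response: 30.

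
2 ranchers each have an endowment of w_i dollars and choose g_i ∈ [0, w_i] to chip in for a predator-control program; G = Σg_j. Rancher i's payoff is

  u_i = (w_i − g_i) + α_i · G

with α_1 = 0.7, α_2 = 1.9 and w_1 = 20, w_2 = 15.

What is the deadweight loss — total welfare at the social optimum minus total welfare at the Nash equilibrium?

32

∂u_i/∂g_i = α_i − 1, so rancher i contributes w_i if α_i > 1, else 0.
α_i > 1 for i ∈ {2}; NE contributions (0, 15), G = 15.
W^NE = Σw_i − G^NE + (Σα_i)·G^NE = 35 + 1.6·15 = 59.
Planner: ∂(Σu_j)/∂g_i = Σα_j − 1 = 1.6 > 0, so everyone contributes w_i; G^SO = 35, W^SO = 35 + 1.6·35 = 91.
Deadweight loss = 32.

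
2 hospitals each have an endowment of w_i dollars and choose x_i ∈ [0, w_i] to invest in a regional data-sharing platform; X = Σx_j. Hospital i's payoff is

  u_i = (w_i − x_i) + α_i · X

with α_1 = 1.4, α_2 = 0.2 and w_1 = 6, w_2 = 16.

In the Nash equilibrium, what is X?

∂u_i/∂x_i = α_i − 1, so hospital i contributes w_i if α_i > 1, else 0.
α_i > 1 for i ∈ {1}; NE contributions (6, 0), X = 6.

6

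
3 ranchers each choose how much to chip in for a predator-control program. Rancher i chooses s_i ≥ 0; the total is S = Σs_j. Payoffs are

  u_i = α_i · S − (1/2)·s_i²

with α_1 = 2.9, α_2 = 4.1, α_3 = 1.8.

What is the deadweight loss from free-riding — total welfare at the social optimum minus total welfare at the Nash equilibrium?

Rancher i's FOC: ∂u_i/∂s_i = α_i − s_i = 0, so s_i* = α_i.
NE contributions = (2.9, 4.1, 1.8); S = 8.8.
W^NE = (Σα)·S − ½Σα_i² = 8.8² − ½·28.46 = 63.21.
Planner sets s_i = Σα_j = 8.8 for every i, so S^SO = 3·8.8 = 26.4.
W^SO = (Σα)·S^SO − ½·3·(Σα)² = (3/2)·8.8² = 116.16.
Deadweight loss = W^SO − W^NE = 52.95.

52.95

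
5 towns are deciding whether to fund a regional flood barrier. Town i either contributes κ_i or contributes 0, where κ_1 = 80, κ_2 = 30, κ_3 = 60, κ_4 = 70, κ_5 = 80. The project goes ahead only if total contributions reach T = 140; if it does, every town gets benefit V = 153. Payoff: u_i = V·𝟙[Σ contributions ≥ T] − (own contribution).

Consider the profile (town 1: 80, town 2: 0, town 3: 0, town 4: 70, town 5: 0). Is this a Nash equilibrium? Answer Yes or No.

Yes

Total = 150 ≥ 140: provided.
Town 1 (pledges 80, payoff 73): dropping to 0 → total 70, payoff 0. No gain.
Town 2 (pledges 0, payoff 153): pledging 30 → total 180, payoff 123. No gain.
Town 3 (pledges 0, payoff 153): pledging 60 → total 210, payoff 93. No gain.
Town 4 (pledges 70, payoff 83): dropping to 0 → total 80, payoff 0. No gain.
Town 5 (pledges 0, payoff 153): pledging 80 → total 230, payoff 73. No gain.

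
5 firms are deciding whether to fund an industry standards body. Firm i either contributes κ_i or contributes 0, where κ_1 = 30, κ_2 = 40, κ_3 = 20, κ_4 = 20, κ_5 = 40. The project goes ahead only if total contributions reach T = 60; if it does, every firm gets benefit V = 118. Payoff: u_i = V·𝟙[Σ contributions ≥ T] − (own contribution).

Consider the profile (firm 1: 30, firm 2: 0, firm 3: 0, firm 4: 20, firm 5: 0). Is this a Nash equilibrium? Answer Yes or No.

Total = 50 < 60: not provided.
Firm 1 (pledges 30, payoff -30): dropping to 0 → total 20, payoff 0. Profitable deviation.

No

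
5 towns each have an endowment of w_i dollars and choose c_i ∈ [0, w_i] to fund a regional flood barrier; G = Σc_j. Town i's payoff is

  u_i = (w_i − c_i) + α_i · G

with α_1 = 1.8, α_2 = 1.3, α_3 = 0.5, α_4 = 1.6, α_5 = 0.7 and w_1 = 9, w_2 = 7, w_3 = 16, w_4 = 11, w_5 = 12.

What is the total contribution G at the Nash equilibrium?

27

∂u_i/∂c_i = α_i − 1, so town i contributes w_i if α_i > 1, else 0.
α_i > 1 for i ∈ {1, 2, 4}; NE contributions (9, 7, 0, 11, 0), G = 27.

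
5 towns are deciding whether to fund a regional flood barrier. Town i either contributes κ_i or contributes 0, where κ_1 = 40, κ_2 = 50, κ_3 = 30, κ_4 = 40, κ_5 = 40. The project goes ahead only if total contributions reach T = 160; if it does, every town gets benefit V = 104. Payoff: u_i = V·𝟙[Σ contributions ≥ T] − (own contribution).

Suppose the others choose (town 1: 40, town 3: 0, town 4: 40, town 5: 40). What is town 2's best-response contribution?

50

Others' total = 120. Contributing 50 brings total to 170 ≥ 160: gain V − κ_2 = 54.
Best response: 50.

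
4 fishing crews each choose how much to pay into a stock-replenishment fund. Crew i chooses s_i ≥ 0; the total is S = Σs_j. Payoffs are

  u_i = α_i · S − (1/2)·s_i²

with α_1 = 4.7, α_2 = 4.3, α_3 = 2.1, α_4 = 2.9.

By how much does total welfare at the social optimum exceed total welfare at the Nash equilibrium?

222.7

Crew i's FOC: ∂u_i/∂s_i = α_i − s_i = 0, so s_i* = α_i.
NE contributions = (4.7, 4.3, 2.1, 2.9); S = 14.
W^NE = (Σα)·S − ½Σα_i² = 14² − ½·53.4 = 169.3.
Planner sets s_i = Σα_j = 14 for every i, so S^SO = 4·14 = 56.
W^SO = (Σα)·S^SO − ½·4·(Σα)² = (4/2)·14² = 392.
Deadweight loss = W^SO − W^NE = 222.7.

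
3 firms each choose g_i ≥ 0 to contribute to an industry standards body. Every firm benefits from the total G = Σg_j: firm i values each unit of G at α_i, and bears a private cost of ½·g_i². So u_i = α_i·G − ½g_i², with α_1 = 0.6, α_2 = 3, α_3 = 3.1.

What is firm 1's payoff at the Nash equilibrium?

Firm i's FOC: ∂u_i/∂g_i = α_i − g_i = 0, so g_i* = α_i.
NE contributions = (0.6, 3, 3.1); G = 6.7.
u_1 = α_1·G − ½·(g_1)² = 0.6·6.7 − ½·0.6² = 3.84.

3.84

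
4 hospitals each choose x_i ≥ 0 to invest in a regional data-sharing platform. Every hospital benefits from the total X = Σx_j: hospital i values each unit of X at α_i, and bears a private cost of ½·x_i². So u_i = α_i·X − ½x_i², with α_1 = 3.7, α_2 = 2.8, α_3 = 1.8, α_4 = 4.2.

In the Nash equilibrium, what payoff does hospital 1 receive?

Hospital i's FOC: ∂u_i/∂x_i = α_i − x_i = 0, so x_i* = α_i.
NE contributions = (3.7, 2.8, 1.8, 4.2); X = 12.5.
u_1 = α_1·X − ½·(x_1)² = 3.7·12.5 − ½·3.7² = 39.405.

39.405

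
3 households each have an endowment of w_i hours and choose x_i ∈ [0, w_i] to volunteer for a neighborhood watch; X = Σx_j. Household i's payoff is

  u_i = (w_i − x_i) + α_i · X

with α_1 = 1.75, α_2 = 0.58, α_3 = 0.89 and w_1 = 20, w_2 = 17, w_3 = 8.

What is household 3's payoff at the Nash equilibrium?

25.8

∂u_i/∂x_i = α_i − 1, so household i contributes w_i if α_i > 1, else 0.
α_i > 1 for i ∈ {1}; NE contributions (20, 0, 0), X = 20.
u_3 = (8 − 0) + 0.89·20 = 25.8.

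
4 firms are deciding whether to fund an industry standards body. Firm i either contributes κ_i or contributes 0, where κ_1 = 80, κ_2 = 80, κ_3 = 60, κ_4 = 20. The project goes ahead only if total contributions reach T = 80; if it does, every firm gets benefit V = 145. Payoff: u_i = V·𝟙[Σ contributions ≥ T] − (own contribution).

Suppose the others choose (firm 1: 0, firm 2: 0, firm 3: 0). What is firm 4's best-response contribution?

Others' total = 0. Even contributing 20 gives 20 < 80: no benefit either way.
Best response: 0.

0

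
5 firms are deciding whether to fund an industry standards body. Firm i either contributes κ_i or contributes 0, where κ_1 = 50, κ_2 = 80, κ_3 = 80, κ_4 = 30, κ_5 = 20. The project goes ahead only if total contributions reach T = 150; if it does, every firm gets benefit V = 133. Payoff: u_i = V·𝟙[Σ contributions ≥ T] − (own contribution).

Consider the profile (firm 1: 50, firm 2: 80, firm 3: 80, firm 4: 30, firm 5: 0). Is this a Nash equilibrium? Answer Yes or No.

No

Total = 240 ≥ 150: provided.
Firm 1 (pledges 50, payoff 83): dropping to 0 → total 190, payoff 133. Profitable deviation.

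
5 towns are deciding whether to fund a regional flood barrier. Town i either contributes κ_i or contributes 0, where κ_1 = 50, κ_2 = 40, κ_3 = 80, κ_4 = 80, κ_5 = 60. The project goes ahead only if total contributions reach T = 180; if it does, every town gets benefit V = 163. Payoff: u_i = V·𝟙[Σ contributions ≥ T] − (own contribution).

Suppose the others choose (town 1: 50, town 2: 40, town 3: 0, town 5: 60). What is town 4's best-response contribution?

80

Others' total = 150. Contributing 80 brings total to 230 ≥ 180: gain V − κ_4 = 83.
Best response: 80.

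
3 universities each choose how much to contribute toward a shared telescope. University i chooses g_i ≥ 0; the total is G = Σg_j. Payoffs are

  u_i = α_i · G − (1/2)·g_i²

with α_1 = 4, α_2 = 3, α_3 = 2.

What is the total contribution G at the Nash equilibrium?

9

University i's FOC: ∂u_i/∂g_i = α_i − g_i = 0, so g_i* = α_i.
NE contributions = (4, 3, 2); G = 9.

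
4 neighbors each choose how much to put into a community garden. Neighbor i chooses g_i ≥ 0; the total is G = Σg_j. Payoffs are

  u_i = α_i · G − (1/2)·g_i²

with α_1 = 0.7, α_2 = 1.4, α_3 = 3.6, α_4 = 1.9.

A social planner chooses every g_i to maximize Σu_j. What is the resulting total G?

30.4

Planner FOC: ∂(Σu_j)/∂g_i = (Σα_j) − g_i = 0, so g_i^SO = Σα_j = 7.6 for every i; G^SO = 30.4.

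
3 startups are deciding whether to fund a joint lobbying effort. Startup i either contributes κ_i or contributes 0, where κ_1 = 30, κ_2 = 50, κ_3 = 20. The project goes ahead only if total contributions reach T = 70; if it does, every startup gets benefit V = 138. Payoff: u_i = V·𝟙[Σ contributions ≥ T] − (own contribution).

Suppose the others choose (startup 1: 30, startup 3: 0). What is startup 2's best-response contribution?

Others' total = 30. Contributing 50 brings total to 80 ≥ 70: gain V − κ_2 = 88.
Best response: 50.

50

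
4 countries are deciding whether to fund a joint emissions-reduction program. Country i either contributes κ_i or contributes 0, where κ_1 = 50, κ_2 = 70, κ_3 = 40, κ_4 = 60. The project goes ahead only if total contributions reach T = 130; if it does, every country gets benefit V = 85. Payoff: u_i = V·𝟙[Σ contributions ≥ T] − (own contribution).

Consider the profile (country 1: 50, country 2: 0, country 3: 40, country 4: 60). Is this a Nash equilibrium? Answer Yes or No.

Total = 150 ≥ 130: provided.
Country 1 (pledges 50, payoff 35): dropping to 0 → total 100, payoff 0. No gain.
Country 2 (pledges 0, payoff 85): pledging 70 → total 220, payoff 15. No gain.
Country 3 (pledges 40, payoff 45): dropping to 0 → total 110, payoff 0. No gain.
Country 4 (pledges 60, payoff 25): dropping to 0 → total 90, payoff 0. No gain.

Yes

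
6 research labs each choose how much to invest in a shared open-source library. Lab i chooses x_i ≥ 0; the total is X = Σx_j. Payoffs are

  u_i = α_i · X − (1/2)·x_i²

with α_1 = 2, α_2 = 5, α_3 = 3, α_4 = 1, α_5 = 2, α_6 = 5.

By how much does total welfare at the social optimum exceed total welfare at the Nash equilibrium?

682

Lab i's FOC: ∂u_i/∂x_i = α_i − x_i = 0, so x_i* = α_i.
NE contributions = (2, 5, 3, 1, 2, 5); X = 18.
W^NE = (Σα)·X − ½Σα_i² = 18² − ½·68 = 290.
Planner sets x_i = Σα_j = 18 for every i, so X^SO = 6·18 = 108.
W^SO = (Σα)·X^SO − ½·6·(Σα)² = (6/2)·18² = 972.
Deadweight loss = W^SO − W^NE = 682.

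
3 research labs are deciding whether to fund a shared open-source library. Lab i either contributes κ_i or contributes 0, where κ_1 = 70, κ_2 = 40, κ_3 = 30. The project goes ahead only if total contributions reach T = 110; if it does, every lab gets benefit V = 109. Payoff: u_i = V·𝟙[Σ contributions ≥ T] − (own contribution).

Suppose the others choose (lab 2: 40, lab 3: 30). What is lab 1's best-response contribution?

70

Others' total = 70. Contributing 70 brings total to 140 ≥ 110: gain V − κ_1 = 39.
Best response: 70.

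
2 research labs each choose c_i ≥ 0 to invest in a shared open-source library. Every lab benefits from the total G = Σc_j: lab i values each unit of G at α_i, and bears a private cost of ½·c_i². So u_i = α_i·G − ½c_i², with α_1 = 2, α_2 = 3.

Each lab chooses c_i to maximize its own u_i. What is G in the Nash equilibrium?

Lab i's FOC: ∂u_i/∂c_i = α_i − c_i = 0, so c_i* = α_i.
NE contributions = (2, 3); G = 5.

5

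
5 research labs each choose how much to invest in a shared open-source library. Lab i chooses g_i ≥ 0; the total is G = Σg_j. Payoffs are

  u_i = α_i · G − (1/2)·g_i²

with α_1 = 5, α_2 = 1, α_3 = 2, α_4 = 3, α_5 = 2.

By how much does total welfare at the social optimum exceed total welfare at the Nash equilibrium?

Lab i's FOC: ∂u_i/∂g_i = α_i − g_i = 0, so g_i* = α_i.
NE contributions = (5, 1, 2, 3, 2); G = 13.
W^NE = (Σα)·G − ½Σα_i² = 13² − ½·43 = 147.5.
Planner sets g_i = Σα_j = 13 for every i, so G^SO = 5·13 = 65.
W^SO = (Σα)·G^SO − ½·5·(Σα)² = (5/2)·13² = 422.5.
Deadweight loss = W^SO − W^NE = 275.

275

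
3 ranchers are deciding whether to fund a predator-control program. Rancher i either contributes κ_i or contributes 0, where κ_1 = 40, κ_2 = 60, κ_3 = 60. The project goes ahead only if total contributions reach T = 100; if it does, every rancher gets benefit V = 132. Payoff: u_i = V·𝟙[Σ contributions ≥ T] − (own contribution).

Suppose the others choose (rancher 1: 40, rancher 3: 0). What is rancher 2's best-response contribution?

60

Others' total = 40. Contributing 60 brings total to 100 ≥ 100: gain V − κ_2 = 72.
Best response: 60.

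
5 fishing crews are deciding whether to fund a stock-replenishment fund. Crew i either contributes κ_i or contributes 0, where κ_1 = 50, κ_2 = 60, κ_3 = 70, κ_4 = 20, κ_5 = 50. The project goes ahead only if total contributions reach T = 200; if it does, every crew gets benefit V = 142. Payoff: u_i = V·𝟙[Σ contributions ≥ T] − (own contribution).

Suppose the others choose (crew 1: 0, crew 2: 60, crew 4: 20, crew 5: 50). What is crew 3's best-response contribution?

Others' total = 130. Contributing 70 brings total to 200 ≥ 200: gain V − κ_3 = 72.
Best response: 70.

70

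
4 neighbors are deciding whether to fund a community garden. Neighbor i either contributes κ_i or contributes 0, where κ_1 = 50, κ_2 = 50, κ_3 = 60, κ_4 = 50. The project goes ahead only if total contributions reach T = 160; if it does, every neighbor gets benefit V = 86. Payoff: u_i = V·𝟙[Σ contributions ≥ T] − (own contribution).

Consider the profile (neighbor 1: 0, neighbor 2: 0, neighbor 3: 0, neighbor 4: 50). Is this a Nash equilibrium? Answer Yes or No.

Total = 50 < 160: not provided.
Neighbor 1 (pledges 0, payoff 0): pledging 50 → total 100, payoff -50. No gain.
Neighbor 2 (pledges 0, payoff 0): pledging 50 → total 100, payoff -50. No gain.
Neighbor 3 (pledges 0, payoff 0): pledging 60 → total 110, payoff -60. No gain.
Neighbor 4 (pledges 50, payoff -50): dropping to 0 → total 0, payoff 0. Profitable deviation.

No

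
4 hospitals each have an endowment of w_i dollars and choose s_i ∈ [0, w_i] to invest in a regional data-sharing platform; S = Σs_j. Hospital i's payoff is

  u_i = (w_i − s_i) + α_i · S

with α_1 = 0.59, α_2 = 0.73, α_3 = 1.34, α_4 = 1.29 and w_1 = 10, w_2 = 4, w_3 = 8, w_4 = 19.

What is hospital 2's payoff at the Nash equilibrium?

∂u_i/∂s_i = α_i − 1, so hospital i contributes w_i if α_i > 1, else 0.
α_i > 1 for i ∈ {3, 4}; NE contributions (0, 0, 8, 19), S = 27.
u_2 = (4 − 0) + 0.73·27 = 23.71.

23.71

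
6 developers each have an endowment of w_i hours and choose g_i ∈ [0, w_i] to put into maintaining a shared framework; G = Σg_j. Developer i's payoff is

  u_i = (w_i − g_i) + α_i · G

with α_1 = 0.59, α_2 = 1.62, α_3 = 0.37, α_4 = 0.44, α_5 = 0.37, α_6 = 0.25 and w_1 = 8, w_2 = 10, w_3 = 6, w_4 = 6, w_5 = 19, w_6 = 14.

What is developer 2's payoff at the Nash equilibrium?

16.2

∂u_i/∂g_i = α_i − 1, so developer i contributes w_i if α_i > 1, else 0.
α_i > 1 for i ∈ {2}; NE contributions (0, 10, 0, 0, 0, 0), G = 10.
u_2 = (10 − 10) + 1.62·10 = 16.2.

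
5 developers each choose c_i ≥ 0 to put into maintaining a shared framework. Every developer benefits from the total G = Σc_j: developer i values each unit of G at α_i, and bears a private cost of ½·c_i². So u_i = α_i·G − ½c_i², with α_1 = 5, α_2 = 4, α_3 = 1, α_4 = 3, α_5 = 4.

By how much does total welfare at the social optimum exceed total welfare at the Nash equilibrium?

Developer i's FOC: ∂u_i/∂c_i = α_i − c_i = 0, so c_i* = α_i.
NE contributions = (5, 4, 1, 3, 4); G = 17.
W^NE = (Σα)·G − ½Σα_i² = 17² − ½·67 = 255.5.
Planner sets c_i = Σα_j = 17 for every i, so G^SO = 5·17 = 85.
W^SO = (Σα)·G^SO − ½·5·(Σα)² = (5/2)·17² = 722.5.
Deadweight loss = W^SO − W^NE = 467.

467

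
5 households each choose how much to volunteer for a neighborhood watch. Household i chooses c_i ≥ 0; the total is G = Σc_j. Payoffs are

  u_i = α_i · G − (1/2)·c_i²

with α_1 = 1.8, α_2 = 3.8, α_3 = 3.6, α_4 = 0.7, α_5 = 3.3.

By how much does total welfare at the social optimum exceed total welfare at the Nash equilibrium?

Household i's FOC: ∂u_i/∂c_i = α_i − c_i = 0, so c_i* = α_i.
NE contributions = (1.8, 3.8, 3.6, 0.7, 3.3); G = 13.2.
W^NE = (Σα)·G − ½Σα_i² = 13.2² − ½·42.02 = 153.23.
Planner sets c_i = Σα_j = 13.2 for every i, so G^SO = 5·13.2 = 66.
W^SO = (Σα)·G^SO − ½·5·(Σα)² = (5/2)·13.2² = 435.6.
Deadweight loss = W^SO − W^NE = 282.37.

282.37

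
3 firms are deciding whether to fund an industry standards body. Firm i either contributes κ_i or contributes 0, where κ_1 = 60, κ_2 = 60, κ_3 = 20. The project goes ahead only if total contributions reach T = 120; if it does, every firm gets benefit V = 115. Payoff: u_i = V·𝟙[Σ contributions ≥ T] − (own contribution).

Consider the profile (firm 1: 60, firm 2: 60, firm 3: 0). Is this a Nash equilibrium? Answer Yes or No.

Total = 120 ≥ 120: provided.
Firm 1 (pledges 60, payoff 55): dropping to 0 → total 60, payoff 0. No gain.
Firm 2 (pledges 60, payoff 55): dropping to 0 → total 60, payoff 0. No gain.
Firm 3 (pledges 0, payoff 115): pledging 20 → total 140, payoff 95. No gain.

Yes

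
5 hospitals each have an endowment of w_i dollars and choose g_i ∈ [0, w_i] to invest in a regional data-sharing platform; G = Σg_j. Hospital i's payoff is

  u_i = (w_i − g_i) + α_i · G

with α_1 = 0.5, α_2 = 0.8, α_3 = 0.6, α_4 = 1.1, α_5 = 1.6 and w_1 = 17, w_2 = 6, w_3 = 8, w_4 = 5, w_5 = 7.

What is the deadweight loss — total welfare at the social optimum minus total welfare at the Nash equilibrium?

∂u_i/∂g_i = α_i − 1, so hospital i contributes w_i if α_i > 1, else 0.
α_i > 1 for i ∈ {4, 5}; NE contributions (0, 0, 0, 5, 7), G = 12.
W^NE = Σw_i − G^NE + (Σα_i)·G^NE = 43 + 3.6·12 = 86.2.
Planner: ∂(Σu_j)/∂g_i = Σα_j − 1 = 3.6 > 0, so everyone contributes w_i; G^SO = 43, W^SO = 43 + 3.6·43 = 197.8.
Deadweight loss = 111.6.

111.6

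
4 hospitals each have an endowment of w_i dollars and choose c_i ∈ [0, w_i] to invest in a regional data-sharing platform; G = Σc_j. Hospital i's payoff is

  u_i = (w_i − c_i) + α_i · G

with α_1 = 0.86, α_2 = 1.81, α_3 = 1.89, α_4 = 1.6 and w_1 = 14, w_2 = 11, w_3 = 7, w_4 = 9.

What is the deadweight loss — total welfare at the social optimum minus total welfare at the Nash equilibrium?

72.24

∂u_i/∂c_i = α_i − 1, so hospital i contributes w_i if α_i > 1, else 0.
α_i > 1 for i ∈ {2, 3, 4}; NE contributions (0, 11, 7, 9), G = 27.
W^NE = Σw_i − G^NE + (Σα_i)·G^NE = 41 + 5.16·27 = 180.32.
Planner: ∂(Σu_j)/∂c_i = Σα_j − 1 = 5.16 > 0, so everyone contributes w_i; G^SO = 41, W^SO = 41 + 5.16·41 = 252.56.
Deadweight loss = 72.24.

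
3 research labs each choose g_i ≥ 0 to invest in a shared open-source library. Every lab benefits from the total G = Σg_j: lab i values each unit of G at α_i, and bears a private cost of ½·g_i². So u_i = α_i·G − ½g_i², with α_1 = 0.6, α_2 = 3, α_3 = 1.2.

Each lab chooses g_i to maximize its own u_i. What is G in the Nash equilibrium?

Lab i's FOC: ∂u_i/∂g_i = α_i − g_i = 0, so g_i* = α_i.
NE contributions = (0.6, 3, 1.2); G = 4.8.

4.8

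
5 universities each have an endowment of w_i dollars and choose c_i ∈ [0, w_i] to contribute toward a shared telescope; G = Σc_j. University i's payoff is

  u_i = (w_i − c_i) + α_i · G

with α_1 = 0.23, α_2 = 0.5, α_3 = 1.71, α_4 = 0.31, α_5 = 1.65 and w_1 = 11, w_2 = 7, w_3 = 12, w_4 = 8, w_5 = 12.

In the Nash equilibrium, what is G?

24

∂u_i/∂c_i = α_i − 1, so university i contributes w_i if α_i > 1, else 0.
α_i > 1 for i ∈ {3, 5}; NE contributions (0, 0, 12, 0, 12), G = 24.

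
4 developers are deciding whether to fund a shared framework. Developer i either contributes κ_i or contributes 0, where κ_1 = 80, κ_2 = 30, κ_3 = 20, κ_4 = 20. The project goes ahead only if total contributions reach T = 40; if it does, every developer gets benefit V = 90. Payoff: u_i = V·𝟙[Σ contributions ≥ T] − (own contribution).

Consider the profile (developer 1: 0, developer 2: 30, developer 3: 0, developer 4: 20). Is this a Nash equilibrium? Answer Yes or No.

Yes

Total = 50 ≥ 40: provided.
Developer 1 (pledges 0, payoff 90): pledging 80 → total 130, payoff 10. No gain.
Developer 2 (pledges 30, payoff 60): dropping to 0 → total 20, payoff 0. No gain.
Developer 3 (pledges 0, payoff 90): pledging 20 → total 70, payoff 70. No gain.
Developer 4 (pledges 20, payoff 70): dropping to 0 → total 30, payoff 0. No gain.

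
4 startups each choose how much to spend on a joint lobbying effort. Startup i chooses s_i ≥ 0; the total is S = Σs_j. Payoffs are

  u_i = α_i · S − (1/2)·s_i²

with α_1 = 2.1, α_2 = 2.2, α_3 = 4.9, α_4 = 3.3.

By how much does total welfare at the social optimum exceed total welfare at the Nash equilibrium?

Startup i's FOC: ∂u_i/∂s_i = α_i − s_i = 0, so s_i* = α_i.
NE contributions = (2.1, 2.2, 4.9, 3.3); S = 12.5.
W^NE = (Σα)·S − ½Σα_i² = 12.5² − ½·44.15 = 134.175.
Planner sets s_i = Σα_j = 12.5 for every i, so S^SO = 4·12.5 = 50.
W^SO = (Σα)·S^SO − ½·4·(Σα)² = (4/2)·12.5² = 312.5.
Deadweight loss = W^SO − W^NE = 178.325.

178.325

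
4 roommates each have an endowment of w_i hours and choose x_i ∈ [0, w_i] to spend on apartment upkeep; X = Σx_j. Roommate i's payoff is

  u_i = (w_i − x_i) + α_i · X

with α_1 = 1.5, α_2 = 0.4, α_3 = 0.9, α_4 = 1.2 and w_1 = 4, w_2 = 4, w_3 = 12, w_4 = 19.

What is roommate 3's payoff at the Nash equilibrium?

∂u_i/∂x_i = α_i − 1, so roommate i contributes w_i if α_i > 1, else 0.
α_i > 1 for i ∈ {1, 4}; NE contributions (4, 0, 0, 19), X = 23.
u_3 = (12 − 0) + 0.9·23 = 32.7.

32.7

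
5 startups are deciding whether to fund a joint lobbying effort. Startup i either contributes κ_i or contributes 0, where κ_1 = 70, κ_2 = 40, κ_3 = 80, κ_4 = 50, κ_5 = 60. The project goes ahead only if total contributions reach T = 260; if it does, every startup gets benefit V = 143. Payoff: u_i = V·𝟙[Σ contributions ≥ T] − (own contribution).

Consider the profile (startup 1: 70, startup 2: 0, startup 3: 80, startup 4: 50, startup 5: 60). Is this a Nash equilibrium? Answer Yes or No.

Total = 260 ≥ 260: provided.
Startup 1 (pledges 70, payoff 73): dropping to 0 → total 190, payoff 0. No gain.
Startup 2 (pledges 0, payoff 143): pledging 40 → total 300, payoff 103. No gain.
Startup 3 (pledges 80, payoff 63): dropping to 0 → total 180, payoff 0. No gain.
Startup 4 (pledges 50, payoff 93): dropping to 0 → total 210, payoff 0. No gain.
Startup 5 (pledges 60, payoff 83): dropping to 0 → total 200, payoff 0. No gain.

Yes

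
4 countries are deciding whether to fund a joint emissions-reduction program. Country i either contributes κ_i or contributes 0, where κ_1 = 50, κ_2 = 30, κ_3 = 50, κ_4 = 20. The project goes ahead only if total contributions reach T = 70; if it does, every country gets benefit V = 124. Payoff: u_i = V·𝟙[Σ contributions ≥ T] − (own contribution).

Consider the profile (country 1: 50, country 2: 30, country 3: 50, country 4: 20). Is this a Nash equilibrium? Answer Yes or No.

Total = 150 ≥ 70: provided.
Country 1 (pledges 50, payoff 74): dropping to 0 → total 100, payoff 124. Profitable deviation.

No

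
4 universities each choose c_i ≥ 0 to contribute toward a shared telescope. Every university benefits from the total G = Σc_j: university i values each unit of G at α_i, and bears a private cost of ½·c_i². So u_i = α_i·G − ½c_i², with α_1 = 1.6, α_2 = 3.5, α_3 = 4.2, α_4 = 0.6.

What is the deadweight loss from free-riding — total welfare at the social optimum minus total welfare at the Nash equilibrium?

University i's FOC: ∂u_i/∂c_i = α_i − c_i = 0, so c_i* = α_i.
NE contributions = (1.6, 3.5, 4.2, 0.6); G = 9.9.
W^NE = (Σα)·G − ½Σα_i² = 9.9² − ½·32.81 = 81.605.
Planner sets c_i = Σα_j = 9.9 for every i, so G^SO = 4·9.9 = 39.6.
W^SO = (Σα)·G^SO − ½·4·(Σα)² = (4/2)·9.9² = 196.02.
Deadweight loss = W^SO − W^NE = 114.415.

114.415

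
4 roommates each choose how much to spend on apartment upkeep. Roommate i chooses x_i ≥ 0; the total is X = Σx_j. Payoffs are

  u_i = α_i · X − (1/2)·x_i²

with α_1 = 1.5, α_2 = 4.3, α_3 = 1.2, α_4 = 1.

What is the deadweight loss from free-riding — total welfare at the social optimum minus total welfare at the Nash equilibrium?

Roommate i's FOC: ∂u_i/∂x_i = α_i − x_i = 0, so x_i* = α_i.
NE contributions = (1.5, 4.3, 1.2, 1); X = 8.
W^NE = (Σα)·X − ½Σα_i² = 8² − ½·23.18 = 52.41.
Planner sets x_i = Σα_j = 8 for every i, so X^SO = 4·8 = 32.
W^SO = (Σα)·X^SO − ½·4·(Σα)² = (4/2)·8² = 128.
Deadweight loss = W^SO − W^NE = 75.59.

75.59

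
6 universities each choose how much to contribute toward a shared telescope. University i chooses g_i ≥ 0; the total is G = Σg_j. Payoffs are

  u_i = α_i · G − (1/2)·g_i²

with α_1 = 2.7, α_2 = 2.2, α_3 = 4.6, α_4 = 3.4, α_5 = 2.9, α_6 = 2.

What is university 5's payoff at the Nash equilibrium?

University i's FOC: ∂u_i/∂g_i = α_i − g_i = 0, so g_i* = α_i.
NE contributions = (2.7, 2.2, 4.6, 3.4, 2.9, 2); G = 17.8.
u_5 = α_5·G − ½·(g_5)² = 2.9·17.8 − ½·2.9² = 47.415.

47.415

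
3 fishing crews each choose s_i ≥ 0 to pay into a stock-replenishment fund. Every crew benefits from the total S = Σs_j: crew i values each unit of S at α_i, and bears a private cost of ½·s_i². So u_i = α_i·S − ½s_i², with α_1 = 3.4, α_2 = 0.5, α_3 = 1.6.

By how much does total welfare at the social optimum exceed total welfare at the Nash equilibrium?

Crew i's FOC: ∂u_i/∂s_i = α_i − s_i = 0, so s_i* = α_i.
NE contributions = (3.4, 0.5, 1.6); S = 5.5.
W^NE = (Σα)·S − ½Σα_i² = 5.5² − ½·14.37 = 23.065.
Planner sets s_i = Σα_j = 5.5 for every i, so S^SO = 3·5.5 = 16.5.
W^SO = (Σα)·S^SO − ½·3·(Σα)² = (3/2)·5.5² = 45.375.
Deadweight loss = W^SO − W^NE = 22.31.

22.31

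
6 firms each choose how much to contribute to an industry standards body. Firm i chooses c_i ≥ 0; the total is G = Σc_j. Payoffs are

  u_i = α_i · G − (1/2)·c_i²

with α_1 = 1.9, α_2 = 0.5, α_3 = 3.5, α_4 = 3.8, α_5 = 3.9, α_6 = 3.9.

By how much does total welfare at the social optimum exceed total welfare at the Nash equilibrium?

Firm i's FOC: ∂u_i/∂c_i = α_i − c_i = 0, so c_i* = α_i.
NE contributions = (1.9, 0.5, 3.5, 3.8, 3.9, 3.9); G = 17.5.
W^NE = (Σα)·G − ½Σα_i² = 17.5² − ½·60.97 = 275.765.
Planner sets c_i = Σα_j = 17.5 for every i, so G^SO = 6·17.5 = 105.
W^SO = (Σα)·G^SO − ½·6·(Σα)² = (6/2)·17.5² = 918.75.
Deadweight loss = W^SO − W^NE = 642.985.

642.985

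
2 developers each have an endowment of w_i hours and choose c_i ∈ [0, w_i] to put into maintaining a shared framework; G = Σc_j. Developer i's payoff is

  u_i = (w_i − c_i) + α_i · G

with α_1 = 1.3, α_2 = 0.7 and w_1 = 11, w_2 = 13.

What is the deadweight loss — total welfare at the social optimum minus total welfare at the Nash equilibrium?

13

∂u_i/∂c_i = α_i − 1, so developer i contributes w_i if α_i > 1, else 0.
α_i > 1 for i ∈ {1}; NE contributions (11, 0), G = 11.
W^NE = Σw_i − G^NE + (Σα_i)·G^NE = 24 + 1·11 = 35.
Planner: ∂(Σu_j)/∂c_i = Σα_j − 1 = 1 > 0, so everyone contributes w_i; G^SO = 24, W^SO = 24 + 1·24 = 48.
Deadweight loss = 13.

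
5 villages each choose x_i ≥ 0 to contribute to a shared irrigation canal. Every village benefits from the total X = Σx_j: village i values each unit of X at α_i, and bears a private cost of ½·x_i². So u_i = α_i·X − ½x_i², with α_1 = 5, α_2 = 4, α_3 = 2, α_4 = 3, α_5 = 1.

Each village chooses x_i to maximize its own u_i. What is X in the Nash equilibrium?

15

Village i's FOC: ∂u_i/∂x_i = α_i − x_i = 0, so x_i* = α_i.
NE contributions = (5, 4, 2, 3, 1); X = 15.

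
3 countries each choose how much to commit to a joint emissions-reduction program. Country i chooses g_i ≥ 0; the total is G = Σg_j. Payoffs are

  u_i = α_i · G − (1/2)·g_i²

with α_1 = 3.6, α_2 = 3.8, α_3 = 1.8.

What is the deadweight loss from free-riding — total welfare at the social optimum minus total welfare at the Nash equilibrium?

57.64

Country i's FOC: ∂u_i/∂g_i = α_i − g_i = 0, so g_i* = α_i.
NE contributions = (3.6, 3.8, 1.8); G = 9.2.
W^NE = (Σα)·G − ½Σα_i² = 9.2² − ½·30.64 = 69.32.
Planner sets g_i = Σα_j = 9.2 for every i, so G^SO = 3·9.2 = 27.6.
W^SO = (Σα)·G^SO − ½·3·(Σα)² = (3/2)·9.2² = 126.96.
Deadweight loss = W^SO − W^NE = 57.64.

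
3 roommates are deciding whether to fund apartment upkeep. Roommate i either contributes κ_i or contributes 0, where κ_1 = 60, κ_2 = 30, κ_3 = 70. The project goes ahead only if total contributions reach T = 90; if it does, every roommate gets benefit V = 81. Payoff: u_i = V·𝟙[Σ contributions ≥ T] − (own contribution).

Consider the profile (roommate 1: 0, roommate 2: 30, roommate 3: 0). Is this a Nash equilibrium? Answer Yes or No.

Total = 30 < 90: not provided.
Roommate 1 (pledges 0, payoff 0): pledging 60 → total 90, payoff 21. Profitable deviation.

No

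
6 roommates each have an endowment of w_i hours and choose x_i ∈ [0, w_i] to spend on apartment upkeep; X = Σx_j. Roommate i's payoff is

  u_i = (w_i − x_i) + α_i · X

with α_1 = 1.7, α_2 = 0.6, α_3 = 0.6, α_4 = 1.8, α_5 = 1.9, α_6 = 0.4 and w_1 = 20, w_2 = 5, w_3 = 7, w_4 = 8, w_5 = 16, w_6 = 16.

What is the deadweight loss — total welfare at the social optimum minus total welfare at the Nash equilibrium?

168

∂u_i/∂x_i = α_i − 1, so roommate i contributes w_i if α_i > 1, else 0.
α_i > 1 for i ∈ {1, 4, 5}; NE contributions (20, 0, 0, 8, 16, 0), X = 44.
W^NE = Σw_i − X^NE + (Σα_i)·X^NE = 72 + 6·44 = 336.
Planner: ∂(Σu_j)/∂x_i = Σα_j − 1 = 6 > 0, so everyone contributes w_i; X^SO = 72, W^SO = 72 + 6·72 = 504.
Deadweight loss = 168.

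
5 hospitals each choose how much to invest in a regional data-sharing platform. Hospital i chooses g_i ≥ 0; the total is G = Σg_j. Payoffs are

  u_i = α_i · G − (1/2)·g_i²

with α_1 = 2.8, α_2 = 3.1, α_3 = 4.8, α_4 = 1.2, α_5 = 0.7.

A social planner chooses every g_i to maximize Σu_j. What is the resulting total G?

Planner FOC: ∂(Σu_j)/∂g_i = (Σα_j) − g_i = 0, so g_i^SO = Σα_j = 12.6 for every i; G^SO = 63.

63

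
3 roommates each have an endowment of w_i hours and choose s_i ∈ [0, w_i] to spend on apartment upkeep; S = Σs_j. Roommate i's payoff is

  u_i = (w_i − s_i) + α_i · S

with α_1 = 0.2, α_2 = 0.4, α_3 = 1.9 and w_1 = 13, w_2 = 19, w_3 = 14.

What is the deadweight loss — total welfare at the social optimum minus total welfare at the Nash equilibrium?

∂u_i/∂s_i = α_i − 1, so roommate i contributes w_i if α_i > 1, else 0.
α_i > 1 for i ∈ {3}; NE contributions (0, 0, 14), S = 14.
W^NE = Σw_i − S^NE + (Σα_i)·S^NE = 46 + 1.5·14 = 67.
Planner: ∂(Σu_j)/∂s_i = Σα_j − 1 = 1.5 > 0, so everyone contributes w_i; S^SO = 46, W^SO = 46 + 1.5·46 = 115.
Deadweight loss = 48.

48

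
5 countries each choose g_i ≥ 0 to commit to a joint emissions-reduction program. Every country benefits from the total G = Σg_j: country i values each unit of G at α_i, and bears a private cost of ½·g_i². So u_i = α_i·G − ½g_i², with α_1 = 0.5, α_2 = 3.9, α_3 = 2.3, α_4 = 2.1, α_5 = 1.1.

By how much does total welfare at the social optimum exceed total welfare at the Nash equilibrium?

160.2

Country i's FOC: ∂u_i/∂g_i = α_i − g_i = 0, so g_i* = α_i.
NE contributions = (0.5, 3.9, 2.3, 2.1, 1.1); G = 9.9.
W^NE = (Σα)·G − ½Σα_i² = 9.9² − ½·26.37 = 84.825.
Planner sets g_i = Σα_j = 9.9 for every i, so G^SO = 5·9.9 = 49.5.
W^SO = (Σα)·G^SO − ½·5·(Σα)² = (5/2)·9.9² = 245.025.
Deadweight loss = W^SO − W^NE = 160.2.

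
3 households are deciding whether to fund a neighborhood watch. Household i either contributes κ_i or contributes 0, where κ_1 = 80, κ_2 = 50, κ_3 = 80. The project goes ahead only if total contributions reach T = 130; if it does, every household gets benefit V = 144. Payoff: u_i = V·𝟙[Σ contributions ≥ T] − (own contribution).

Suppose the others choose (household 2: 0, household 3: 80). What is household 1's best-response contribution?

Others' total = 80. Contributing 80 brings total to 160 ≥ 130: gain V − κ_1 = 64.
Best response: 80.

80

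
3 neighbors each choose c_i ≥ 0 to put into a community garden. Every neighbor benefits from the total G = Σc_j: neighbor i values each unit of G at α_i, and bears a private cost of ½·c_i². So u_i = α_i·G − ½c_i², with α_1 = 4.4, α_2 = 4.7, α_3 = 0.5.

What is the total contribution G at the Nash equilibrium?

9.6

Neighbor i's FOC: ∂u_i/∂c_i = α_i − c_i = 0, so c_i* = α_i.
NE contributions = (4.4, 4.7, 0.5); G = 9.6.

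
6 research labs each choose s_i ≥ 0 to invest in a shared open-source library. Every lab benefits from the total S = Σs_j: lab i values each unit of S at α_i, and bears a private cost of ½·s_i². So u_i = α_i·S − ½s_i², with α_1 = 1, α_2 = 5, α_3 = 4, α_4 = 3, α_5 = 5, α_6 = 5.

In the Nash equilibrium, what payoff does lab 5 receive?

Lab i's FOC: ∂u_i/∂s_i = α_i − s_i = 0, so s_i* = α_i.
NE contributions = (1, 5, 4, 3, 5, 5); S = 23.
u_5 = α_5·S − ½·(s_5)² = 5·23 − ½·5² = 102.5.

102.5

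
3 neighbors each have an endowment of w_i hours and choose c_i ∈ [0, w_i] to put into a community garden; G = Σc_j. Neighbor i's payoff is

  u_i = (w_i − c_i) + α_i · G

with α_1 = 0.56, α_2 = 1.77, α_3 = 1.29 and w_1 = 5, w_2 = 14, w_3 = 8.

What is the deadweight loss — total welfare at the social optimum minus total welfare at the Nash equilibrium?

13.1

∂u_i/∂c_i = α_i − 1, so neighbor i contributes w_i if α_i > 1, else 0.
α_i > 1 for i ∈ {2, 3}; NE contributions (0, 14, 8), G = 22.
W^NE = Σw_i − G^NE + (Σα_i)·G^NE = 27 + 2.62·22 = 84.64.
Planner: ∂(Σu_j)/∂c_i = Σα_j − 1 = 2.62 > 0, so everyone contributes w_i; G^SO = 27, W^SO = 27 + 2.62·27 = 97.74.
Deadweight loss = 13.1.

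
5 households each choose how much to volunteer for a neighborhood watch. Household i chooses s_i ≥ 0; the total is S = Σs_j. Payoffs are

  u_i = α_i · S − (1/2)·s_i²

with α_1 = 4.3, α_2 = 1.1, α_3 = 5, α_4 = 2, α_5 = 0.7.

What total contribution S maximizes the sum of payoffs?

Planner FOC: ∂(Σu_j)/∂s_i = (Σα_j) − s_i = 0, so s_i^SO = Σα_j = 13.1 for every i; S^SO = 65.5.

65.5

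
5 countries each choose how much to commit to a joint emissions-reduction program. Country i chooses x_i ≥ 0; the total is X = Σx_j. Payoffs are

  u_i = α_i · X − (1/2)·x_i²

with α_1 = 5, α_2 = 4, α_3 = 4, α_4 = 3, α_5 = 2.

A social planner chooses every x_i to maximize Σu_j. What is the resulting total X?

90

Planner FOC: ∂(Σu_j)/∂x_i = (Σα_j) − x_i = 0, so x_i^SO = Σα_j = 18 for every i; X^SO = 90.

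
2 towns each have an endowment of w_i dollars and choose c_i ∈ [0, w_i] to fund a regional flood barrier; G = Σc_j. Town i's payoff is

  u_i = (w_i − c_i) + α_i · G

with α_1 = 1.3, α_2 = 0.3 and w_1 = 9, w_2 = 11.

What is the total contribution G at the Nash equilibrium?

9

∂u_i/∂c_i = α_i − 1, so town i contributes w_i if α_i > 1, else 0.
α_i > 1 for i ∈ {1}; NE contributions (9, 0), G = 9.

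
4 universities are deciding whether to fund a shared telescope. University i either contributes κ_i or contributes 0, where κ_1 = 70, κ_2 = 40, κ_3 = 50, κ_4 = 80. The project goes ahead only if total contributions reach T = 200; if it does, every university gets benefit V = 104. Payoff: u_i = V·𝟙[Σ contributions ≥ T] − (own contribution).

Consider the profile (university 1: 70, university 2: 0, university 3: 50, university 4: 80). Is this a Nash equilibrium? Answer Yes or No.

Total = 200 ≥ 200: provided.
University 1 (pledges 70, payoff 34): dropping to 0 → total 130, payoff 0. No gain.
University 2 (pledges 0, payoff 104): pledging 40 → total 240, payoff 64. No gain.
University 3 (pledges 50, payoff 54): dropping to 0 → total 150, payoff 0. No gain.
University 4 (pledges 80, payoff 24): dropping to 0 → total 120, payoff 0. No gain.

Yes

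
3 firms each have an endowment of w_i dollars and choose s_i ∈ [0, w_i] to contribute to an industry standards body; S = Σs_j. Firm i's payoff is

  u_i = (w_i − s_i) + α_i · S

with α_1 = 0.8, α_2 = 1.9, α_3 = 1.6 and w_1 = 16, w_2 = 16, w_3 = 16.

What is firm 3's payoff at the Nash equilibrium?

51.2

∂u_i/∂s_i = α_i − 1, so firm i contributes w_i if α_i > 1, else 0.
α_i > 1 for i ∈ {2, 3}; NE contributions (0, 16, 16), S = 32.
u_3 = (16 − 16) + 1.6·32 = 51.2.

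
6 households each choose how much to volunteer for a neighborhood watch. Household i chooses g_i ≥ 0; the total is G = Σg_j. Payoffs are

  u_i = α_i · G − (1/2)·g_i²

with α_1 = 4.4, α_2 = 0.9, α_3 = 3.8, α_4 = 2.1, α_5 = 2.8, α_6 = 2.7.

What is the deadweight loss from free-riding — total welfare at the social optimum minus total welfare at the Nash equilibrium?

584.855

Household i's FOC: ∂u_i/∂g_i = α_i − g_i = 0, so g_i* = α_i.
NE contributions = (4.4, 0.9, 3.8, 2.1, 2.8, 2.7); G = 16.7.
W^NE = (Σα)·G − ½Σα_i² = 16.7² − ½·54.15 = 251.815.
Planner sets g_i = Σα_j = 16.7 for every i, so G^SO = 6·16.7 = 100.2.
W^SO = (Σα)·G^SO − ½·6·(Σα)² = (6/2)·16.7² = 836.67.
Deadweight loss = W^SO − W^NE = 584.855.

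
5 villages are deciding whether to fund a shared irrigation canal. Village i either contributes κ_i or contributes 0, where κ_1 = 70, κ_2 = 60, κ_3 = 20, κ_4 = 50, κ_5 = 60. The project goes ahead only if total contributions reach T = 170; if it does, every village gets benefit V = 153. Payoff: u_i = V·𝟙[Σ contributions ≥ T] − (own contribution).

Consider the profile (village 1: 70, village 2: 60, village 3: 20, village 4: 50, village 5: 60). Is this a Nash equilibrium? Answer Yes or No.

No

Total = 260 ≥ 170: provided.
Village 1 (pledges 70, payoff 83): dropping to 0 → total 190, payoff 153. Profitable deviation.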